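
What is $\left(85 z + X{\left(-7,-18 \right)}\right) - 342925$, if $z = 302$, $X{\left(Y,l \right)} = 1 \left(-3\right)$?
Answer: $-317258$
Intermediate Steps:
$X{\left(Y,l \right)} = -3$
$\left(85 z + X{\left(-7,-18 \right)}\right) - 342925 = \left(85 \cdot 302 - 3\right) - 342925 = \left(25670 - 3\right) - 342925 = 25667 - 342925 = -317258$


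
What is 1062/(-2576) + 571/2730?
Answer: -51013/251160 ≈ -0.20311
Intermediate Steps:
1062/(-2576) + 571/2730 = 1062*(-1/2576) + 571*(1/2730) = -531/1288 + 571/2730 = -51013/251160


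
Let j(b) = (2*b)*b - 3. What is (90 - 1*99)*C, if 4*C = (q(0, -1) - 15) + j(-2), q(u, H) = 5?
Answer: 45/4 ≈ 11.250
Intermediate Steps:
j(b) = -3 + 2*b² (j(b) = 2*b² - 3 = -3 + 2*b²)
C = -5/4 (C = ((5 - 15) + (-3 + 2*(-2)²))/4 = (-10 + (-3 + 2*4))/4 = (-10 + (-3 + 8))/4 = (-10 + 5)/4 = (¼)*(-5) = -5/4 ≈ -1.2500)
(90 - 1*99)*C = (90 - 1*99)*(-5/4) = (90 - 99)*(-5/4) = -9*(-5/4) = 45/4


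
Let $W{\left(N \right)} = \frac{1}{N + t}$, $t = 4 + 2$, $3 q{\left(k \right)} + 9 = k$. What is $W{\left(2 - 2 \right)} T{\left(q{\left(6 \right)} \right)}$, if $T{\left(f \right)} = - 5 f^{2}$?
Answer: $- \frac{5}{6} \approx -0.83333$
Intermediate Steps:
$q{\left(k \right)} = -3 + \frac{k}{3}$
$t = 6$
$W{\left(N \right)} = \frac{1}{6 + N}$ ($W{\left(N \right)} = \frac{1}{N + 6} = \frac{1}{6 + N}$)
$W{\left(2 - 2 \right)} T{\left(q{\left(6 \right)} \right)} = \frac{\left(-5\right) \left(-3 + \frac{1}{3} \cdot 6\right)^{2}}{6 + \left(2 - 2\right)} = \frac{\left(-5\right) \left(-3 + 2\right)^{2}}{6 + \left(2 - 2\right)} = \frac{\left(-5\right) \left(-1\right)^{2}}{6 + 0} = \frac{\left(-5\right) 1}{6} = \frac{1}{6} \left(-5\right) = - \frac{5}{6}$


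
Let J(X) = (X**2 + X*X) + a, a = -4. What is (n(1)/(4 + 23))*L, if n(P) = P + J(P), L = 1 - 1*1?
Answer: 0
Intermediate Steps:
J(X) = -4 + 2*X**2 (J(X) = (X**2 + X*X) - 4 = (X**2 + X**2) - 4 = 2*X**2 - 4 = -4 + 2*X**2)
L = 0 (L = 1 - 1 = 0)
n(P) = -4 + P + 2*P**2 (n(P) = P + (-4 + 2*P**2) = -4 + P + 2*P**2)
(n(1)/(4 + 23))*L = ((-4 + 1 + 2*1**2)/(4 + 23))*0 = ((-4 + 1 + 2*1)/27)*0 = ((-4 + 1 + 2)/27)*0 = ((1/27)*(-1))*0 = -1/27*0 = 0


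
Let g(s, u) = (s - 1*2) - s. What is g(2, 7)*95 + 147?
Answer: -43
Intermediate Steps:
g(s, u) = -2 (g(s, u) = (s - 2) - s = (-2 + s) - s = -2)
g(2, 7)*95 + 147 = -2*95 + 147 = -190 + 147 = -43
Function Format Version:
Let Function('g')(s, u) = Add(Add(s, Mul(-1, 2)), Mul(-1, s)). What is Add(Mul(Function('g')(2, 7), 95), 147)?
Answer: -43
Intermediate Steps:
Function('g')(s, u) = -2 (Function('g')(s, u) = Add(Add(s, -2), Mul(-1, s)) = Add(Add(-2, s), Mul(-1, s)) = -2)
Add(Mul(Function('g')(2, 7), 95), 147) = Add(Mul(-2, 95), 147) = Add(-190, 147) = -43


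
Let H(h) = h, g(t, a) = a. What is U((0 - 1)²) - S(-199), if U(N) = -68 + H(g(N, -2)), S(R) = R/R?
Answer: -71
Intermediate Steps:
S(R) = 1
U(N) = -70 (U(N) = -68 - 2 = -70)
U((0 - 1)²) - S(-199) = -70 - 1*1 = -70 - 1 = -71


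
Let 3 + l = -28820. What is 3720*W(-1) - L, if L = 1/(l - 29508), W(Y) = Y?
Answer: -216991319/58331 ≈ -3720.0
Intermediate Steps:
l = -28823 (l = -3 - 28820 = -28823)
L = -1/58331 (L = 1/(-28823 - 29508) = 1/(-58331) = -1/58331 ≈ -1.7144e-5)
3720*W(-1) - L = 3720*(-1) - 1*(-1/58331) = -3720 + 1/58331 = -216991319/58331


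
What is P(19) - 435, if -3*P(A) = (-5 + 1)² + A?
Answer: -1340/3 ≈ -446.67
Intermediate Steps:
P(A) = -16/3 - A/3 (P(A) = -((-5 + 1)² + A)/3 = -((-4)² + A)/3 = -(16 + A)/3 = -16/3 - A/3)
P(19) - 435 = (-16/3 - ⅓*19) - 435 = (-16/3 - 19/3) - 435 = -35/3 - 435 = -1340/3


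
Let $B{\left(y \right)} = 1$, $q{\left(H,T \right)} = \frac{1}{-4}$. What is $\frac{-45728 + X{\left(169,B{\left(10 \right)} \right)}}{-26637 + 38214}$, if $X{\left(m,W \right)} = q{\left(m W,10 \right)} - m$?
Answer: $- \frac{183589}{46308} \approx -3.9645$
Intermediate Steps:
$q{\left(H,T \right)} = - \frac{1}{4}$
$X{\left(m,W \right)} = - \frac{1}{4} - m$
$\frac{-45728 + X{\left(169,B{\left(10 \right)} \right)}}{-26637 + 38214} = \frac{-45728 - \frac{677}{4}}{-26637 + 38214} = \frac{-45728 - \frac{677}{4}}{11577} = \left(-45728 - \frac{677}{4}\right) \frac{1}{11577} = \left(- \frac{183589}{4}\right) \frac{1}{11577} = - \frac{183589}{46308}$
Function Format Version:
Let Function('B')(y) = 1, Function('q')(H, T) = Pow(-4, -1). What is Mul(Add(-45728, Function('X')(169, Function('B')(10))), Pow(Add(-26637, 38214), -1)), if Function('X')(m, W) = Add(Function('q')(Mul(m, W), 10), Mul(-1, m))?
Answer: Rational(-183589, 46308) ≈ -3.9645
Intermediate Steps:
Function('q')(H, T) = Rational(-1, 4)
Function('X')(m, W) = Add(Rational(-1, 4), Mul(-1, m))
Mul(Add(-45728, Function('X')(169, Function('B')(10))), Pow(Add(-26637, 38214), -1)) = Mul(Add(-45728, Add(Rational(-1, 4), Mul(-1, 169))), Pow(Add(-26637, 38214), -1)) = Mul(Add(-45728, Add(Rational(-1, 4), -169)), Pow(11577, -1)) = Mul(Add(-45728, Rational(-677, 4)), Rational(1, 11577)) = Mul(Rational(-183589, 4), Rational(1, 11577)) = Rational(-183589, 46308)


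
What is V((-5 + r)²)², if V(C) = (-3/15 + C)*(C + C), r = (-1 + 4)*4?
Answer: 571783744/25 ≈ 2.2871e+7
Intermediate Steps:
r = 12 (r = 3*4 = 12)
V(C) = 2*C*(-⅕ + C) (V(C) = (-3*1/15 + C)*(2*C) = (-⅕ + C)*(2*C) = 2*C*(-⅕ + C))
V((-5 + r)²)² = (2*(-5 + 12)²*(-1 + 5*(-5 + 12)²)/5)² = ((⅖)*7²*(-1 + 5*7²))² = ((⅖)*49*(-1 + 5*49))² = ((⅖)*49*(-1 + 245))² = ((⅖)*49*244)² = (23912/5)² = 571783744/25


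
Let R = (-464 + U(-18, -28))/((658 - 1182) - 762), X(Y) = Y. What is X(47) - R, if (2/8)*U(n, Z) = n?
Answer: 29953/643 ≈ 46.583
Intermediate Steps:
U(n, Z) = 4*n
R = 268/643 (R = (-464 + 4*(-18))/((658 - 1182) - 762) = (-464 - 72)/(-524 - 762) = -536/(-1286) = -536*(-1/1286) = 268/643 ≈ 0.41680)
X(47) - R = 47 - 1*268/643 = 47 - 268/643 = 29953/643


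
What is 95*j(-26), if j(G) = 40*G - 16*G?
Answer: -59280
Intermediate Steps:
j(G) = 24*G
95*j(-26) = 95*(24*(-26)) = 95*(-624) = -59280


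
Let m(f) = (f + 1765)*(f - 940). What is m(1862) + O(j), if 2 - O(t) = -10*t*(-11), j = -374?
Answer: 3385236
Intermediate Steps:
m(f) = (-940 + f)*(1765 + f) (m(f) = (1765 + f)*(-940 + f) = (-940 + f)*(1765 + f))
O(t) = 2 - 110*t (O(t) = 2 - (-10*t)*(-11) = 2 - 110*t)
m(1862) + O(j) = (-1659100 + 1862² + 825*1862) + (2 - 110*(-374)) = (-1659100 + 3467044 + 1536150) + (2 + 41140) = 3344094 + 41142 = 3385236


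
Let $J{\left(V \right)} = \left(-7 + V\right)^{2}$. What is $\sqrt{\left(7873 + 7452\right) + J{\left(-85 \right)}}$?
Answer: $\sqrt{23789} \approx 154.24$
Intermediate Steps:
$\sqrt{\left(7873 + 7452\right) + J{\left(-85 \right)}} = \sqrt{\left(7873 + 7452\right) + \left(-7 - 85\right)^{2}} = \sqrt{15325 + \left(-92\right)^{2}} = \sqrt{15325 + 8464} = \sqrt{23789}$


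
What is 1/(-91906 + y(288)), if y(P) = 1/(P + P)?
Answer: -576/52937855 ≈ -1.0881e-5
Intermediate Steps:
y(P) = 1/(2*P)
1/(-91906 + y(288)) = 1/(-91906 + (½)/288) = 1/(-91906 + (½)*(1/288)) = 1/(-91906 + 1/576) = 1/(-52937855/576) = -576/52937855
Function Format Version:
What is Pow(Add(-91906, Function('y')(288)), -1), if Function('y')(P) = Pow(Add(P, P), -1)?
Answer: Rational(-576, 52937855) ≈ -1.0881e-5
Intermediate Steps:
Function('y')(P) = Mul(Rational(1, 2), Pow(P, -1)) (Function('y')(P) = Pow(Mul(2, P), -1) = Mul(Rational(1, 2), Pow(P, -1)))
Pow(Add(-91906, Function('y')(288)), -1) = Pow(Add(-91906, Mul(Rational(1, 2), Pow(288, -1))), -1) = Pow(Add(-91906, Mul(Rational(1, 2), Rational(1, 288))), -1) = Pow(Add(-91906, Rational(1, 576)), -1) = Pow(Rational(-52937855, 576), -1) = Rational(-576, 52937855)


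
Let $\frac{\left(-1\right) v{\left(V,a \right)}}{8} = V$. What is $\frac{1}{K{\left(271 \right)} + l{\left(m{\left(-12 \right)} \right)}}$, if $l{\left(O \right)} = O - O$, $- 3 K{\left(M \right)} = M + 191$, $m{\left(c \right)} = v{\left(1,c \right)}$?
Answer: $- \frac{1}{154} \approx -0.0064935$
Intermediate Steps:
$v{\left(V,a \right)} = - 8 V$
$m{\left(c \right)} = -8$ ($m{\left(c \right)} = \left(-8\right) 1 = -8$)
$K{\left(M \right)} = - \frac{191}{3} - \frac{M}{3}$ ($K{\left(M \right)} = - \frac{M + 191}{3} = - \frac{191 + M}{3} = - \frac{191}{3} - \frac{M}{3}$)
$l{\left(O \right)} = 0$
$\frac{1}{K{\left(271 \right)} + l{\left(m{\left(-12 \right)} \right)}} = \frac{1}{\left(- \frac{191}{3} - \frac{271}{3}\right) + 0} = \frac{1}{-154 + 0} = \frac{1}{-154} = - \frac{1}{154}$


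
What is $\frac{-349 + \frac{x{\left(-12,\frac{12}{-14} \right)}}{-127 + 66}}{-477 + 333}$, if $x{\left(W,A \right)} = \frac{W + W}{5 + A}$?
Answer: $\frac{617213}{254736} \approx 2.423$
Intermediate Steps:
$x{\left(W,A \right)} = \frac{2 W}{5 + A}$
$\frac{-349 + \frac{x{\left(-12,\frac{12}{-14} \right)}}{-127 + 66}}{-477 + 333} = \frac{-349 + \frac{2 \left(-12\right) \frac{1}{5 + \frac{12}{-14}}}{-127 + 66}}{-477 + 333} = \frac{-349 + \frac{2 \left(-12\right) \frac{1}{5 + 12 \left(- \frac{1}{14}\right)}}{-61}}{-144} = \left(-349 + 2 \left(-12\right) \frac{1}{5 - \frac{6}{7}} \left(- \frac{1}{61}\right)\right) \left(- \frac{1}{144}\right) = \left(-349 + 2 \left(-12\right) \frac{1}{\frac{29}{7}} \left(- \frac{1}{61}\right)\right) \left(- \frac{1}{144}\right) = \left(-349 + 2 \left(-12\right) \frac{7}{29} \left(- \frac{1}{61}\right)\right) \left(- \frac{1}{144}\right) = \left(-349 - - \frac{168}{1769}\right) \left(- \frac{1}{144}\right) = \left(-349 + \frac{168}{1769}\right) \left(- \frac{1}{144}\right) = \left(- \frac{617213}{1769}\right) \left(- \frac{1}{144}\right) = \frac{617213}{254736}$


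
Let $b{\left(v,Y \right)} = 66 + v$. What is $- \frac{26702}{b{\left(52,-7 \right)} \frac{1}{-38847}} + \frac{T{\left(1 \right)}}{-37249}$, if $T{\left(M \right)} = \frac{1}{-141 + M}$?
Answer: $\frac{2704667828373479}{307676740} \approx 8.7906 \cdot 10^{6}$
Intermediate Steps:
$- \frac{26702}{b{\left(52,-7 \right)} \frac{1}{-38847}} + \frac{T{\left(1 \right)}}{-37249} = - \frac{26702}{\left(66 + 52\right) \frac{1}{-38847}} + \frac{1}{\left(-141 + 1\right) \left(-37249\right)} = - \frac{26702}{118 \left(- \frac{1}{38847}\right)} + \frac{1}{-140} \left(- \frac{1}{37249}\right) = - \frac{26702}{- \frac{118}{38847}} - - \frac{1}{5214860} = \left(-26702\right) \left(- \frac{38847}{118}\right) + \frac{1}{5214860} = \frac{518646297}{59} + \frac{1}{5214860} = \frac{2704667828373479}{307676740}$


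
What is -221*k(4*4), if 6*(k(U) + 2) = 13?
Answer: -221/6 ≈ -36.833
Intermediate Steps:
k(U) = 1/6 (k(U) = -2 + (1/6)*13 = -2 + 13/6 = 1/6)
-221*k(4*4) = -221*1/6 = -221/6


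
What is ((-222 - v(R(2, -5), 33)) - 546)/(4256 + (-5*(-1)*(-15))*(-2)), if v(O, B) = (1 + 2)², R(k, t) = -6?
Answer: -777/4406 ≈ -0.17635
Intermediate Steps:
v(O, B) = 9 (v(O, B) = 3² = 9)
((-222 - v(R(2, -5), 33)) - 546)/(4256 + (-5*(-1)*(-15))*(-2)) = ((-222 - 1*9) - 546)/(4256 + (-5*(-1)*(-15))*(-2)) = ((-222 - 9) - 546)/(4256 + (5*(-15))*(-2)) = (-231 - 546)/(4256 - 75*(-2)) = -777/(4256 + 150) = -777/4406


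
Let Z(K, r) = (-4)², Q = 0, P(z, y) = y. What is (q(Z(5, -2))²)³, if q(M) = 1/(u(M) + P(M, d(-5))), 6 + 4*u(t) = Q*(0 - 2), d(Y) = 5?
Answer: 64/117649 ≈ 0.00054399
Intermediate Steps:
u(t) = -3/2 (u(t) = -3/2 + (0*(0 - 2))/4 = -3/2 + (0*(-2))/4 = -3/2 + (¼)*0 = -3/2 + 0 = -3/2)
Z(K, r) = 16
q(M) = 2/7 (q(M) = 1/(-3/2 + 5) = 1/(7/2) = 2/7)
(q(Z(5, -2))²)³ = ((2/7)²)³ = (4/49)³ = 64/117649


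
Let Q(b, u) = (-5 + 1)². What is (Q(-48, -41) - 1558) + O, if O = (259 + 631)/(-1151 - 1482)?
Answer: -4060976/2633 ≈ -1542.3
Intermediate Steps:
Q(b, u) = 16 (Q(b, u) = (-4)² = 16)
O = -890/2633 (O = 890/(-2633) = 890*(-1/2633) = -890/2633 ≈ -0.33802)
(Q(-48, -41) - 1558) + O = (16 - 1558) - 890/2633 = -1542 - 890/2633 = -4060976/2633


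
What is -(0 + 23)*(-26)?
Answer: 598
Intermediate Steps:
-(0 + 23)*(-26) = -23*(-26) = -1*(-598) = 598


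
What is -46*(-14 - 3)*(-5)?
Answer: -3910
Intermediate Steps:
-46*(-14 - 3)*(-5) = -46*(-17)*(-5) = 782*(-5) = -3910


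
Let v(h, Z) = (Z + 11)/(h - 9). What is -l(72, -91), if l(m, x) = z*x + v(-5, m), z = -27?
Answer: -34315/14 ≈ -2451.1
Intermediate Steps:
v(h, Z) = (11 + Z)/(-9 + h)
l(m, x) = -11/14 - 27*x - m/14 (l(m, x) = -27*x + (11 + m)/(-9 - 5) = -27*x + (11 + m)/(-14) = -27*x - (11 + m)/14 = -27*x + (-11/14 - m/14) = -11/14 - 27*x - m/14)
-l(72, -91) = -(-11/14 - 27*(-91) - 1/14*72) = -(-11/14 + 2457 - 36/7) = -1*34315/14 = -34315/14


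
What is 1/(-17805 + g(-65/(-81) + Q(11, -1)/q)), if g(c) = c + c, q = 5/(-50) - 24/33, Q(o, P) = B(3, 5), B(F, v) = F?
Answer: -7371/131282285 ≈ -5.6146e-5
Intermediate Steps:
Q(o, P) = 3
q = -91/110 (q = 5*(-1/50) - 24*1/33 = -⅒ - 8/11 = -91/110 ≈ -0.82727)
g(c) = 2*c
1/(-17805 + g(-65/(-81) + Q(11, -1)/q)) = 1/(-17805 + 2*(-65/(-81) + 3/(-91/110))) = 1/(-17805 + 2*(-65*(-1/81) + 3*(-110/91))) = 1/(-17805 + 2*(65/81 - 330/91)) = 1/(-17805 + 2*(-20815/7371)) = 1/(-17805 - 41630/7371) = 1/(-131282285/7371) = -7371/131282285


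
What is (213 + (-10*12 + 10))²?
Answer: 10609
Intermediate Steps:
(213 + (-10*12 + 10))² = (213 + (-120 + 10))² = (213 - 110)² = 103² = 10609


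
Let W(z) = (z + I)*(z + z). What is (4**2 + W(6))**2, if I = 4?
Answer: 18496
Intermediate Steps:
W(z) = 2*z*(4 + z) (W(z) = (z + 4)*(z + z) = (4 + z)*(2*z) = 2*z*(4 + z))
(4**2 + W(6))**2 = (4**2 + 2*6*(4 + 6))**2 = (16 + 2*6*10)**2 = (16 + 120)**2 = 136**2 = 18496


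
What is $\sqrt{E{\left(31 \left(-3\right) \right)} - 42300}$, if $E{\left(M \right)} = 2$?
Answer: $i \sqrt{42298} \approx 205.66 i$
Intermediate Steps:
$\sqrt{E{\left(31 \left(-3\right) \right)} - 42300} = \sqrt{2 - 42300} = \sqrt{-42298} = i \sqrt{42298}$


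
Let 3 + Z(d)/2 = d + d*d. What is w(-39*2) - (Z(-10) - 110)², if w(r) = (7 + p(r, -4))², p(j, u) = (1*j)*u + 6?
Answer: 101529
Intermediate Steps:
Z(d) = -6 + 2*d + 2*d² (Z(d) = -6 + 2*(d + d*d) = -6 + 2*(d + d²) = -6 + (2*d + 2*d²) = -6 + 2*d + 2*d²)
p(j, u) = 6 + j*u (p(j, u) = j*u + 6 = 6 + j*u)
w(r) = (13 - 4*r)² (w(r) = (7 + (6 + r*(-4)))² = (7 + (6 - 4*r))² = (13 - 4*r)²)
w(-39*2) - (Z(-10) - 110)² = (13 - (-156)*2)² - ((-6 + 2*(-10) + 2*(-10)²) - 110)² = (13 - 4*(-78))² - ((-6 - 20 + 2*100) - 110)² = (13 + 312)² - ((-6 - 20 + 200) - 110)² = 325² - (174 - 110)² = 105625 - 1*64² = 105625 - 1*4096 = 105625 - 4096 = 101529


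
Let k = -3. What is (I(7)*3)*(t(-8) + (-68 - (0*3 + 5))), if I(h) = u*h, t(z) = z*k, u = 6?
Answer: -6174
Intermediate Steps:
t(z) = -3*z (t(z) = z*(-3) = -3*z)
I(h) = 6*h
(I(7)*3)*(t(-8) + (-68 - (0*3 + 5))) = ((6*7)*3)*(-3*(-8) + (-68 - (0*3 + 5))) = (42*3)*(24 + (-68 - (0 + 5))) = 126*(24 + (-68 - 1*5)) = 126*(24 + (-68 - 5)) = 126*(24 - 73) = 126*(-49) = -6174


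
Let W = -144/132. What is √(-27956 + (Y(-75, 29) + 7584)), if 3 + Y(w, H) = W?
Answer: I*√2465507/11 ≈ 142.74*I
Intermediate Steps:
W = -12/11 (W = -144*1/132 = -12/11 ≈ -1.0909)
Y(w, H) = -45/11 (Y(w, H) = -3 - 12/11 = -45/11)
√(-27956 + (Y(-75, 29) + 7584)) = √(-27956 + (-45/11 + 7584)) = √(-27956 + 83379/11) = √(-224137/11) = I*√2465507/11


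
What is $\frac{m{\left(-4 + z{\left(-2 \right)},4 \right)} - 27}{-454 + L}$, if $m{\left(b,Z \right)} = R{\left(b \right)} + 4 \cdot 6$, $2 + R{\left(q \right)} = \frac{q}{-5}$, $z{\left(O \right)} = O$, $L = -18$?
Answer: $\frac{19}{2360} \approx 0.0080508$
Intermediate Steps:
$R{\left(q \right)} = -2 - \frac{q}{5}$ ($R{\left(q \right)} = -2 + \frac{q}{-5} = -2 + q \left(- \frac{1}{5}\right) = -2 - \frac{q}{5}$)
$m{\left(b,Z \right)} = 22 - \frac{b}{5}$ ($m{\left(b,Z \right)} = \left(-2 - \frac{b}{5}\right) + 4 \cdot 6 = \left(-2 - \frac{b}{5}\right) + 24 = 22 - \frac{b}{5}$)
$\frac{m{\left(-4 + z{\left(-2 \right)},4 \right)} - 27}{-454 + L} = \frac{\left(22 - \frac{-4 - 2}{5}\right) - 27}{-454 - 18} = \frac{\left(22 - - \frac{6}{5}\right) - 27}{-472} = \left(\left(22 + \frac{6}{5}\right) - 27\right) \left(- \frac{1}{472}\right) = \left(\frac{116}{5} - 27\right) \left(- \frac{1}{472}\right) = \left(- \frac{19}{5}\right) \left(- \frac{1}{472}\right) = \frac{19}{2360}$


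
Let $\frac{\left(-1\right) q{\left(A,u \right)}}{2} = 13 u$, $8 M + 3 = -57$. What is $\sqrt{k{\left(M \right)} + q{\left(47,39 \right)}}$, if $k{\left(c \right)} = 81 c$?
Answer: $\frac{i \sqrt{6486}}{2} \approx 40.268 i$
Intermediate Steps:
$M = - \frac{15}{2}$ ($M = - \frac{3}{8} + \frac{1}{8} \left(-57\right) = - \frac{3}{8} - \frac{57}{8} = - \frac{15}{2} \approx -7.5$)
$q{\left(A,u \right)} = - 26 u$ ($q{\left(A,u \right)} = - 2 \cdot 13 u = - 26 u$)
$\sqrt{k{\left(M \right)} + q{\left(47,39 \right)}} = \sqrt{81 \left(- \frac{15}{2}\right) - 1014} = \sqrt{- \frac{1215}{2} - 1014} = \sqrt{- \frac{3243}{2}} = \frac{i \sqrt{6486}}{2}$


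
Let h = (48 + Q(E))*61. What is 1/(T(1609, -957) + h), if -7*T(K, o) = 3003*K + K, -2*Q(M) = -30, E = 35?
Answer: -7/4806535 ≈ -1.4564e-6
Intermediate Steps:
Q(M) = 15 (Q(M) = -½*(-30) = 15)
T(K, o) = -3004*K/7 (T(K, o) = -(3003*K + K)/7 = -3004*K/7)
h = 3843 (h = (48 + 15)*61 = 63*61 = 3843)
1/(T(1609, -957) + h) = 1/(-3004/7*1609 + 3843) = 1/(-4833436/7 + 3843) = 1/(-4806535/7) = -7/4806535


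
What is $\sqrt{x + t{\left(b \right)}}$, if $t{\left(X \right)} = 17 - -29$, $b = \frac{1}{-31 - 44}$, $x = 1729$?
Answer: $5 \sqrt{71} \approx 42.131$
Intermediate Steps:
$b = - \frac{1}{75}$ ($b = \frac{1}{-75} = - \frac{1}{75} \approx -0.013333$)
$t{\left(X \right)} = 46$ ($t{\left(X \right)} = 17 + 29 = 46$)
$\sqrt{x + t{\left(b \right)}} = \sqrt{1729 + 46} = \sqrt{1775} = 5 \sqrt{71}$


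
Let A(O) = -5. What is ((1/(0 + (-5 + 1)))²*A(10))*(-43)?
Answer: 215/16 ≈ 13.438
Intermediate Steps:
((1/(0 + (-5 + 1)))²*A(10))*(-43) = ((1/(0 + (-5 + 1)))²*(-5))*(-43) = ((1/(0 - 4))²*(-5))*(-43) = ((1/(-4))²*(-5))*(-43) = ((-¼)²*(-5))*(-43) = ((1/16)*(-5))*(-43) = -5/16*(-43) = 215/16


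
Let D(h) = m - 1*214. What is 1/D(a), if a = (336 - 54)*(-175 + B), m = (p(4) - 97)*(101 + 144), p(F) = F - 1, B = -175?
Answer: -1/23244 ≈ -4.3022e-5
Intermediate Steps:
p(F) = -1 + F
m = -23030 (m = ((-1 + 4) - 97)*(101 + 144) = (3 - 97)*245 = -94*245 = -23030)
a = -98700 (a = (336 - 54)*(-175 - 175) = 282*(-350) = -98700)
D(h) = -23244 (D(h) = -23030 - 1*214 = -23030 - 214 = -23244)
1/D(a) = 1/(-23244) = -1/23244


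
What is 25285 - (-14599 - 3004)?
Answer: 42888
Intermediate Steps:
25285 - (-14599 - 3004) = 25285 - 1*(-17603) = 25285 + 17603 = 42888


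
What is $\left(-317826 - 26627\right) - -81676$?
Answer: $-262777$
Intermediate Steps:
$\left(-317826 - 26627\right) - -81676 = -344453 + \left(-56602 + 138278\right) = -344453 + 81676 = -262777$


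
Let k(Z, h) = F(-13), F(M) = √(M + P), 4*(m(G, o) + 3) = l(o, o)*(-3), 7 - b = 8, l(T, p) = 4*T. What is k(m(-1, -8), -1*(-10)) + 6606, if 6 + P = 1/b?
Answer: 6606 + 2*I*√5 ≈ 6606.0 + 4.4721*I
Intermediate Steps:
b = -1 (b = 7 - 1*8 = 7 - 8 = -1)
m(G, o) = -3 - 3*o (m(G, o) = -3 + ((4*o)*(-3))/4 = -3 + (-12*o)/4 = -3 - 3*o)
P = -7 (P = -6 + 1/(-1) = -6 + 1*(-1) = -6 - 1 = -7)
F(M) = √(-7 + M) (F(M) = √(M - 7) = √(-7 + M))
k(Z, h) = 2*I*√5 (k(Z, h) = √(-7 - 13) = √(-20) = 2*I*√5)
k(m(-1, -8), -1*(-10)) + 6606 = 2*I*√5 + 6606 = 6606 + 2*I*√5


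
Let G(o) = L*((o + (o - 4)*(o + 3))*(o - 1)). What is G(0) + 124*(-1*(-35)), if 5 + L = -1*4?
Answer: 4232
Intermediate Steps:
L = -9 (L = -5 - 1*4 = -5 - 4 = -9)
G(o) = -9*(-1 + o)*(o + (-4 + o)*(3 + o)) (G(o) = -9*(o + (o - 4)*(o + 3))*(o - 1) = -9*(o + (-4 + o)*(3 + o))*(-1 + o) = -9*(-1 + o)*(o + (-4 + o)*(3 + o)))
G(0) + 124*(-1*(-35)) = (-108 - 9*0**3 + 9*0**2 + 108*0) + 124*(-1*(-35)) = (-108 - 9*0 + 9*0 + 0) + 124*35 = (-108 + 0 + 0 + 0) + 4340 = -108 + 4340 = 4232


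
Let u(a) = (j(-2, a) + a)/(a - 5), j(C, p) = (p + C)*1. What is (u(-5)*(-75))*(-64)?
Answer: 5760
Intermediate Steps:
j(C, p) = C + p (j(C, p) = (C + p)*1 = C + p)
u(a) = (-2 + 2*a)/(-5 + a) (u(a) = ((-2 + a) + a)/(a - 5) = (-2 + 2*a)/(-5 + a))
(u(-5)*(-75))*(-64) = ((2*(-1 - 5)/(-5 - 5))*(-75))*(-64) = ((2*(-6)/(-10))*(-75))*(-64) = ((2*(-⅒)*(-6))*(-75))*(-64) = ((6/5)*(-75))*(-64) = -90*(-64) = 5760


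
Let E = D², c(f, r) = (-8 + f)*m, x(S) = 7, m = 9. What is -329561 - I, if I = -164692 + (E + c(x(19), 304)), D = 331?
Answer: -274421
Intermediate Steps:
c(f, r) = -72 + 9*f (c(f, r) = (-8 + f)*9 = -72 + 9*f)
E = 109561 (E = 331² = 109561)
I = -55140 (I = -164692 + (109561 + (-72 + 9*7)) = -164692 + (109561 + (-72 + 63)) = -164692 + (109561 - 9) = -164692 + 109552 = -55140)
-329561 - I = -329561 - 1*(-55140) = -329561 + 55140 = -274421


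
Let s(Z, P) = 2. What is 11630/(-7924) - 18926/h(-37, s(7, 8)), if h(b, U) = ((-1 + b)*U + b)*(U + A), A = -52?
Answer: -53919781/11192650 ≈ -4.8174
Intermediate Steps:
h(b, U) = (-52 + U)*(b + U*(-1 + b)) (h(b, U) = ((-1 + b)*U + b)*(U - 52) = (U*(-1 + b) + b)*(-52 + U) = (b + U*(-1 + b))*(-52 + U) = (-52 + U)*(b + U*(-1 + b)))
11630/(-7924) - 18926/h(-37, s(7, 8)) = 11630/(-7924) - 18926/(-1*2**2 - 52*(-37) + 52*2 - 37*2**2 - 51*2*(-37)) = 11630*(-1/7924) - 18926/(-1*4 + 1924 + 104 - 37*4 + 3774) = -5815/3962 - 18926/(-4 + 1924 + 104 - 148 + 3774) = -5815/3962 - 18926/5650 = -5815/3962 - 18926*1/5650 = -5815/3962 - 9463/2825 = -53919781/11192650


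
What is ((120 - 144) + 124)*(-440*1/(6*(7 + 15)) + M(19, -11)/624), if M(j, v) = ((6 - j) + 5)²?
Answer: -4200/13 ≈ -323.08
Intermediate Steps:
M(j, v) = (11 - j)²
((120 - 144) + 124)*(-440*1/(6*(7 + 15)) + M(19, -11)/624) = ((120 - 144) + 124)*(-440*1/(6*(7 + 15)) + (-11 + 19)²/624) = (-24 + 124)*(-440/(22*6) + 8²*(1/624)) = 100*(-440/132 + 64*(1/624)) = 100*(-440*1/132 + 4/39) = 100*(-10/3 + 4/39) = 100*(-42/13) = -4200/13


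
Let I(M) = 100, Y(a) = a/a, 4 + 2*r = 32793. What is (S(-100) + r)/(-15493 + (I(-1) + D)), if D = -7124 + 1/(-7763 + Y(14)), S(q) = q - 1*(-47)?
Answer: -126842723/174776955 ≈ -0.72574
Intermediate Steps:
r = 32789/2 (r = -2 + (½)*32793 = -2 + 32793/2 = 32789/2 ≈ 16395.)
Y(a) = 1
S(q) = 47 + q (S(q) = q + 47 = 47 + q)
D = -55296489/7762 (D = -7124 + 1/(-7763 + 1) = -7124 + 1/(-7762) = -7124 - 1/7762 = -55296489/7762 ≈ -7124.0)
(S(-100) + r)/(-15493 + (I(-1) + D)) = ((47 - 100) + 32789/2)/(-15493 + (100 - 55296489/7762)) = (-53 + 32789/2)/(-15493 - 54520289/7762) = 32683/(2*(-174776955/7762)) = (32683/2)*(-7762/174776955) = -126842723/174776955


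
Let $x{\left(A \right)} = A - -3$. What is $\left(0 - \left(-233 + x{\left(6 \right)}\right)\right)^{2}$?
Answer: $50176$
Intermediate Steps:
$x{\left(A \right)} = 3 + A$ ($x{\left(A \right)} = A + 3 = 3 + A$)
$\left(0 - \left(-233 + x{\left(6 \right)}\right)\right)^{2} = \left(0 + \left(233 - \left(3 + 6\right)\right)\right)^{2} = \left(0 + \left(233 - 9\right)\right)^{2} = \left(0 + 224\right)^{2} = 224^{2} = 50176$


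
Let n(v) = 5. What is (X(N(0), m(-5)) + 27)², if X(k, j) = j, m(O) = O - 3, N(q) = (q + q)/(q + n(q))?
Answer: 361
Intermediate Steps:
N(q) = 2*q/(5 + q) (N(q) = (q + q)/(q + 5) = (2*q)/(5 + q) = 2*q/(5 + q))
m(O) = -3 + O
(X(N(0), m(-5)) + 27)² = ((-3 - 5) + 27)² = (-8 + 27)² = 19² = 361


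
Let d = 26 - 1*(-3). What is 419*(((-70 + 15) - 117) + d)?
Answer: -59917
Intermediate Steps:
d = 29 (d = 26 + 3 = 29)
419*(((-70 + 15) - 117) + d) = 419*(((-70 + 15) - 117) + 29) = 419*((-55 - 117) + 29) = 419*(-172 + 29) = 419*(-143) = -59917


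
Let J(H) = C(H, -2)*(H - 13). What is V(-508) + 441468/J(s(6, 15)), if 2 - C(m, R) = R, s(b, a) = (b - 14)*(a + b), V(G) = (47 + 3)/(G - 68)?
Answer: -31790221/52128 ≈ -609.85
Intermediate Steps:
V(G) = 50/(-68 + G)
s(b, a) = (-14 + b)*(a + b)
C(m, R) = 2 - R
J(H) = -52 + 4*H (J(H) = (2 - 1*(-2))*(H - 13) = (2 + 2)*(-13 + H) = 4*(-13 + H) = -52 + 4*H)
V(-508) + 441468/J(s(6, 15)) = 50/(-68 - 508) + 441468/(-52 + 4*(6**2 - 14*15 - 14*6 + 15*6)) = 50/(-576) + 441468/(-52 + 4*(36 - 210 - 84 + 90)) = 50*(-1/576) + 441468/(-52 + 4*(-168)) = -25/288 + 441468/(-52 - 672) = -25/288 + 441468/(-724) = -25/288 + 441468*(-1/724) = -25/288 - 110367/181 = -31790221/52128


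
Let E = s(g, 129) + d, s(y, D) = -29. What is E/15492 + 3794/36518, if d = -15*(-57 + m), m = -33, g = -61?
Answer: 53508463/282868428 ≈ 0.18916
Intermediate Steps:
d = 1350 (d = -15*(-57 - 33) = -15*(-90) = 1350)
E = 1321 (E = -29 + 1350 = 1321)
E/15492 + 3794/36518 = 1321/15492 + 3794/36518 = 1321*(1/15492) + 3794*(1/36518) = 1321/15492 + 1897/18259 = 53508463/282868428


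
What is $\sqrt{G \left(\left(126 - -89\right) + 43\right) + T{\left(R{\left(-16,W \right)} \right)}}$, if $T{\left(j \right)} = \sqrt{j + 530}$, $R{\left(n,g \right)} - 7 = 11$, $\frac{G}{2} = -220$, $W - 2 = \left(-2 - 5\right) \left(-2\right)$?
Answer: $\sqrt{-113520 + 2 \sqrt{137}} \approx 336.89 i$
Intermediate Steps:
$W = 16$ ($W = 2 + \left(-2 - 5\right) \left(-2\right) = 2 - -14 = 2 + 14 = 16$)
$G = -440$ ($G = 2 \left(-220\right) = -440$)
$R{\left(n,g \right)} = 18$ ($R{\left(n,g \right)} = 7 + 11 = 18$)
$T{\left(j \right)} = \sqrt{530 + j}$
$\sqrt{G \left(\left(126 - -89\right) + 43\right) + T{\left(R{\left(-16,W \right)} \right)}} = \sqrt{- 440 \left(\left(126 - -89\right) + 43\right) + \sqrt{530 + 18}} = \sqrt{- 440 \left(\left(126 + 89\right) + 43\right) + \sqrt{548}} = \sqrt{- 440 \left(215 + 43\right) + 2 \sqrt{137}} = \sqrt{\left(-440\right) 258 + 2 \sqrt{137}} = \sqrt{-113520 + 2 \sqrt{137}}$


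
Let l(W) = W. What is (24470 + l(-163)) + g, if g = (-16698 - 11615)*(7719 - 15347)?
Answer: 215995871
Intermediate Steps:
g = 215971564 (g = -28313*(-7628) = 215971564)
(24470 + l(-163)) + g = (24470 - 163) + 215971564 = 24307 + 215971564 = 215995871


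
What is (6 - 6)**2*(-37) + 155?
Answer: 155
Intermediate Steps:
(6 - 6)**2*(-37) + 155 = 0**2*(-37) + 155 = 0*(-37) + 155 = 0 + 155 = 155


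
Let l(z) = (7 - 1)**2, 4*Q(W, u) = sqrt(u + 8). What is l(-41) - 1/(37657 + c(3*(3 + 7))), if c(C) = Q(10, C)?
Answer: 408397996972/11344397173 + 2*sqrt(38)/11344397173 ≈ 36.000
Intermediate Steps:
Q(W, u) = sqrt(8 + u)/4 (Q(W, u) = sqrt(u + 8)/4 = sqrt(8 + u)/4)
c(C) = sqrt(8 + C)/4
l(z) = 36 (l(z) = 6**2 = 36)
l(-41) - 1/(37657 + c(3*(3 + 7))) = 36 - 1/(37657 + sqrt(8 + 3*(3 + 7))/4) = 36 - 1/(37657 + sqrt(8 + 3*10)/4) = 36 - 1/(37657 + sqrt(8 + 30)/4) = 36 - 1/(37657 + sqrt(38)/4)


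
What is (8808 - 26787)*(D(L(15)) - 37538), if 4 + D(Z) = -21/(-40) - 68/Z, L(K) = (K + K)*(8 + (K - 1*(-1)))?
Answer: 16199037049/24 ≈ 6.7496e+8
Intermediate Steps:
L(K) = 2*K*(9 + K) (L(K) = (2*K)*(8 + (K + 1)) = (2*K)*(8 + (1 + K)) = (2*K)*(9 + K) = 2*K*(9 + K))
D(Z) = -139/40 - 68/Z (D(Z) = -4 + (-21/(-40) - 68/Z) = -4 + (-21*(-1/40) - 68/Z) = -4 + (21/40 - 68/Z) = -139/40 - 68/Z)
(8808 - 26787)*(D(L(15)) - 37538) = (8808 - 26787)*((-139/40 - 68*1/(30*(9 + 15))) - 37538) = -17979*((-139/40 - 68/(2*15*24)) - 37538) = -17979*((-139/40 - 68/720) - 37538) = -17979*((-139/40 - 68*1/720) - 37538) = -17979*((-139/40 - 17/180) - 37538) = -17979*(-257/72 - 37538) = -17979*(-2702993/72) = 16199037049/24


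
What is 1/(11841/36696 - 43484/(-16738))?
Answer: 102369608/298980587 ≈ 0.34240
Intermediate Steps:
1/(11841/36696 - 43484/(-16738)) = 1/(11841*(1/36696) - 43484*(-1/16738)) = 1/(3947/12232 + 21742/8369) = 1/(298980587/102369608) = 102369608/298980587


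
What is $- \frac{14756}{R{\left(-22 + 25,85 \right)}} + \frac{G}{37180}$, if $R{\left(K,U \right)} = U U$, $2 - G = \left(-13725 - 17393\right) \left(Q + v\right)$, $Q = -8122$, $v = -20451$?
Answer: $- \frac{18895724117}{790075} \approx -23916.0$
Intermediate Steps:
$G = -889134612$ ($G = 2 - \left(-13725 - 17393\right) \left(-8122 - 20451\right) = 2 - \left(-31118\right) \left(-28573\right) = 2 - 889134614 = -889134612$)
$R{\left(K,U \right)} = U^{2}$
$- \frac{14756}{R{\left(-22 + 25,85 \right)}} + \frac{G}{37180} = - \frac{14756}{85^{2}} - \frac{889134612}{37180} = - \frac{14756}{7225} - \frac{222283653}{9295} = \left(-14756\right) \frac{1}{7225} - \frac{222283653}{9295} = - \frac{868}{425} - \frac{222283653}{9295} = - \frac{18895724117}{790075}$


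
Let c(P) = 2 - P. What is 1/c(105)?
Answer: -1/103 ≈ -0.0097087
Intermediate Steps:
1/c(105) = 1/(2 - 1*105) = 1/(2 - 105) = 1/(-103) = -1/103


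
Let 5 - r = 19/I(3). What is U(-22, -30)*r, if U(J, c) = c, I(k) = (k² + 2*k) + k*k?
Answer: -505/4 ≈ -126.25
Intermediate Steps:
I(k) = 2*k + 2*k² (I(k) = (k² + 2*k) + k² = 2*k + 2*k²)
r = 101/24 (r = 5 - 19/(2*3*(1 + 3)) = 5 - 19/(2*3*4) = 5 - 19/24 = 101/24 ≈ 4.2083)
U(-22, -30)*r = -30*101/24 = -505/4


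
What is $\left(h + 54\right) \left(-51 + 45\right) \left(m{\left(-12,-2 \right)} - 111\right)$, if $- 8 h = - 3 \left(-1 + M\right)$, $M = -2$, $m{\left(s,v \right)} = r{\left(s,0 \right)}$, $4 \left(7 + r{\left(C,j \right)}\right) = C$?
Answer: $\frac{153549}{4} \approx 38387.0$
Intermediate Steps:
$r{\left(C,j \right)} = -7 + \frac{C}{4}$
$m{\left(s,v \right)} = -7 + \frac{s}{4}$
$h = - \frac{9}{8}$ ($h = - \frac{\left(-3\right) \left(-1 - 2\right)}{8} = - \frac{\left(-3\right) \left(-3\right)}{8} = \left(- \frac{1}{8}\right) 9 = - \frac{9}{8} \approx -1.125$)
$\left(h + 54\right) \left(-51 + 45\right) \left(m{\left(-12,-2 \right)} - 111\right) = \left(- \frac{9}{8} + 54\right) \left(-51 + 45\right) \left(\left(-7 + \frac{1}{4} \left(-12\right)\right) - 111\right) = \frac{423}{8} \left(-6\right) \left(\left(-7 - 3\right) - 111\right) = - \frac{1269 \left(-10 - 111\right)}{4} = \left(- \frac{1269}{4}\right) \left(-121\right) = \frac{153549}{4}$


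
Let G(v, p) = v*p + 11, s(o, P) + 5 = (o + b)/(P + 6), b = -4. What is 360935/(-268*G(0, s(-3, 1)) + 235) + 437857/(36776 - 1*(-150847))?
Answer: -66531801464/509021199 ≈ -130.71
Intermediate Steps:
s(o, P) = -5 + (-4 + o)/(6 + P) (s(o, P) = -5 + (o - 4)/(P + 6) = -5 + (-4 + o)/(6 + P))
G(v, p) = 11 + p*v (G(v, p) = p*v + 11 = 11 + p*v)
360935/(-268*G(0, s(-3, 1)) + 235) + 437857/(36776 - 1*(-150847)) = 360935/(-268*(11 + ((-34 - 3 - 5*1)/(6 + 1))*0) + 235) + 437857/(36776 - 1*(-150847)) = 360935/(-268*(11 + ((-34 - 3 - 5)/7)*0) + 235) + 437857/(36776 + 150847) = 360935/(-268*(11 + ((1/7)*(-42))*0) + 235) + 437857/187623 = 360935/(-268*(11 - 6*0) + 235) + 437857*(1/187623) = 360935/(-268*(11 + 0) + 235) + 437857/187623 = 360935/(-268*11 + 235) + 437857/187623 = 360935/(-2948 + 235) + 437857/187623 = 360935/(-2713) + 437857/187623 = 360935*(-1/2713) + 437857/187623 = -360935/2713 + 437857/187623 = -66531801464/509021199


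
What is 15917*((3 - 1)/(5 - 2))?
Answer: 31834/3 ≈ 10611.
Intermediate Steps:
15917*((3 - 1)/(5 - 2)) = 15917*(2/3) = 15917*(2*(⅓)) = 15917*(⅔) = 31834/3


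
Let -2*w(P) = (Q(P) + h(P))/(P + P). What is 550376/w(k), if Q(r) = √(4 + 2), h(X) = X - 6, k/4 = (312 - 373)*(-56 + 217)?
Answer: -1698975884206720/771852047 - 43241941568*√6/771852047 ≈ -2.2013e+6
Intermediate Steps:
k = -39284 (k = 4*((312 - 373)*(-56 + 217)) = 4*(-61*161) = 4*(-9821) = -39284)
h(X) = -6 + X
Q(r) = √6
w(P) = -(-6 + P + √6)/(4*P) (w(P) = -(√6 + (-6 + P))/(2*(P + P)) = -(-6 + P + √6)/(2*(2*P)) = -(-6 + P + √6)*1/(2*P)/2 = -(-6 + P + √6)/(4*P))
550376/w(k) = 550376/(((¼)*(6 - 1*(-39284) - √6)/(-39284))) = 550376/(((¼)*(-1/39284)*(6 + 39284 - √6))) = 550376/(((¼)*(-1/39284)*(39290 - √6))) = 550376/(-19645/78568 + √6/157136)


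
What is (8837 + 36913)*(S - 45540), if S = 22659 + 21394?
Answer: -68030250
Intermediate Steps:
S = 44053
(8837 + 36913)*(S - 45540) = (8837 + 36913)*(44053 - 45540) = 45750*(-1487) = -68030250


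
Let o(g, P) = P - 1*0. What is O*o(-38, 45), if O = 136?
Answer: 6120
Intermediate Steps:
o(g, P) = P (o(g, P) = P + 0 = P)
O*o(-38, 45) = 136*45 = 6120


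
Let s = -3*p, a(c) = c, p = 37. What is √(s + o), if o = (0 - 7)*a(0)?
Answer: I*√111 ≈ 10.536*I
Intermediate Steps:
o = 0 (o = (0 - 7)*0 = -7*0 = 0)
s = -111 (s = -3*37 = -111)
√(s + o) = √(-111 + 0) = √(-111) = I*√111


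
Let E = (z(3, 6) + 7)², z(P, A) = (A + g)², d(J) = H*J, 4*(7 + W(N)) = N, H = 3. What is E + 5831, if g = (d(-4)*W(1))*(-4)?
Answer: 10227484992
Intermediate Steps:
W(N) = -7 + N/4
d(J) = 3*J
g = -324 (g = ((3*(-4))*(-7 + (¼)*1))*(-4) = -12*(-7 + ¼)*(-4) = -12*(-27/4)*(-4) = 81*(-4) = -324)
z(P, A) = (-324 + A)² (z(P, A) = (A - 324)² = (-324 + A)²)
E = 10227479161 (E = ((-324 + 6)² + 7)² = ((-318)² + 7)² = (101124 + 7)² = 101131² = 10227479161)
E + 5831 = 10227479161 + 5831 = 10227484992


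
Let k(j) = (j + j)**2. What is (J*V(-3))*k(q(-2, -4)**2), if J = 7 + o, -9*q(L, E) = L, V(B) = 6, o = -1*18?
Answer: -1408/2187 ≈ -0.64380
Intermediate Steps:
o = -18
q(L, E) = -L/9
J = -11 (J = 7 - 18 = -11)
k(j) = 4*j**2 (k(j) = (2*j)**2 = 4*j**2)
(J*V(-3))*k(q(-2, -4)**2) = (-11*6)*(4*((-1/9*(-2))**2)**2) = -264*((2/9)**2)**2 = -264*(4/81)**2 = -264*16/6561 = -66*64/6561 = -1408/2187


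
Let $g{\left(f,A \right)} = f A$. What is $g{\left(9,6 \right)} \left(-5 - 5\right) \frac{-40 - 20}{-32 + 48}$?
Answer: $2025$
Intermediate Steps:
$g{\left(f,A \right)} = A f$
$g{\left(9,6 \right)} \left(-5 - 5\right) \frac{-40 - 20}{-32 + 48} = 6 \cdot 9 \left(-5 - 5\right) \frac{-40 - 20}{-32 + 48} = 54 \left(-5 - 5\right) \left(- \frac{60}{16}\right) = 54 \left(-10\right) \left(\left(-60\right) \frac{1}{16}\right) = \left(-540\right) \left(- \frac{15}{4}\right) = 2025$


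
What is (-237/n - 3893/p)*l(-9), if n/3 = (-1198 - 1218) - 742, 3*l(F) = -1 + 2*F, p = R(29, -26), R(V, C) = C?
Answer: -19468901/20527 ≈ -948.45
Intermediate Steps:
p = -26
l(F) = -1/3 + 2*F/3 (l(F) = (-1 + 2*F)/3 = -1/3 + 2*F/3)
n = -9474 (n = 3*((-1198 - 1218) - 742) = 3*(-2416 - 742) = 3*(-3158) = -9474)
(-237/n - 3893/p)*l(-9) = (-237/(-9474) - 3893/(-26))*(-1/3 + (2/3)*(-9)) = (-237*(-1/9474) - 3893*(-1/26))*(-1/3 - 6) = (79/3158 + 3893/26)*(-19/3) = (3074037/20527)*(-19/3) = -19468901/20527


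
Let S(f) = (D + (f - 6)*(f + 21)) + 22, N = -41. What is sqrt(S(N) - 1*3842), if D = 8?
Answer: 2*I*sqrt(718) ≈ 53.591*I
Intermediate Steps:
S(f) = 30 + (-6 + f)*(21 + f) (S(f) = (8 + (f - 6)*(f + 21)) + 22 = (8 + (-6 + f)*(21 + f)) + 22 = 30 + (-6 + f)*(21 + f))
sqrt(S(N) - 1*3842) = sqrt((-96 + (-41)**2 + 15*(-41)) - 1*3842) = sqrt((-96 + 1681 - 615) - 3842) = sqrt(970 - 3842) = sqrt(-2872) = 2*I*sqrt(718)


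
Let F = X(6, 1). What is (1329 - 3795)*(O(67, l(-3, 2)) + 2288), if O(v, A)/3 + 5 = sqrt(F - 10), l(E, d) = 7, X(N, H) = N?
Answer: -5605218 - 14796*I ≈ -5.6052e+6 - 14796.0*I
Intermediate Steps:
F = 6
O(v, A) = -15 + 6*I (O(v, A) = -15 + 3*sqrt(6 - 10) = -15 + 3*sqrt(-4) = -15 + 3*(2*I) = -15 + 6*I)
(1329 - 3795)*(O(67, l(-3, 2)) + 2288) = (1329 - 3795)*((-15 + 6*I) + 2288) = -2466*(2273 + 6*I) = -5605218 - 14796*I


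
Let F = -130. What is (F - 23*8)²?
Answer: 98596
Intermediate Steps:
(F - 23*8)² = (-130 - 23*8)² = (-130 - 184)² = (-314)² = 98596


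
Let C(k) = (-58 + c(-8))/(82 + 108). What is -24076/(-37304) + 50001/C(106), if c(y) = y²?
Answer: 14766468009/9326 ≈ 1.5834e+6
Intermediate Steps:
C(k) = 3/95 (C(k) = (-58 + (-8)²)/(82 + 108) = (-58 + 64)/190 = 6*(1/190) = 3/95)
-24076/(-37304) + 50001/C(106) = -24076/(-37304) + 50001/(3/95) = -24076*(-1/37304) + 50001*(95/3) = 6019/9326 + 1583365 = 14766468009/9326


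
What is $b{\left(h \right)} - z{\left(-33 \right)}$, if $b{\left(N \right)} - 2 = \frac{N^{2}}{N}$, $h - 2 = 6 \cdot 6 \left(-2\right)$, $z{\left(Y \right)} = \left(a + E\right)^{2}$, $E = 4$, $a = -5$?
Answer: $-69$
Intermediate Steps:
$z{\left(Y \right)} = 1$ ($z{\left(Y \right)} = \left(-5 + 4\right)^{2} = \left(-1\right)^{2} = 1$)
$h = -70$ ($h = 2 + 6 \cdot 6 \left(-2\right) = 2 + 36 \left(-2\right) = 2 - 72 = -70$)
$b{\left(N \right)} = 2 + N$ ($b{\left(N \right)} = 2 + \frac{N^{2}}{N} = 2 + N$)
$b{\left(h \right)} - z{\left(-33 \right)} = \left(2 - 70\right) - 1 = -68 - 1 = -69$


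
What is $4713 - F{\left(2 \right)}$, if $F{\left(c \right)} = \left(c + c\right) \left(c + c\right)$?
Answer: $4697$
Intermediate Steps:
$F{\left(c \right)} = 4 c^{2}$ ($F{\left(c \right)} = 2 c 2 c = 4 c^{2}$)
$4713 - F{\left(2 \right)} = 4713 - 4 \cdot 2^{2} = 4713 - 4 \cdot 4 = 4713 - 16 = 4697$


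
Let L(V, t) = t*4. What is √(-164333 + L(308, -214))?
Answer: I*√165189 ≈ 406.43*I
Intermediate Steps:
L(V, t) = 4*t
√(-164333 + L(308, -214)) = √(-164333 + 4*(-214)) = √(-164333 - 856) = √(-165189) = I*√165189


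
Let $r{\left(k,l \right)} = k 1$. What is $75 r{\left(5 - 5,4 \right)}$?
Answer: $0$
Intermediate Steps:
$r{\left(k,l \right)} = k$
$75 r{\left(5 - 5,4 \right)} = 75 \left(5 - 5\right) = 75 \cdot 0 = 0$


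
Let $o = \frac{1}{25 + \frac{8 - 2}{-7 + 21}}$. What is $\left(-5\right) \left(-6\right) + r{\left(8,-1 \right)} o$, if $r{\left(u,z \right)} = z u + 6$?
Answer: $\frac{2663}{89} \approx 29.921$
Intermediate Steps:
$r{\left(u,z \right)} = 6 + u z$ ($r{\left(u,z \right)} = u z + 6 = 6 + u z$)
$o = \frac{7}{178}$ ($o = \frac{1}{25 + \frac{6}{14}} = \frac{1}{25 + 6 \cdot \frac{1}{14}} = \frac{1}{25 + \frac{3}{7}} = \frac{1}{\frac{178}{7}} = \frac{7}{178} \approx 0.039326$)
$\left(-5\right) \left(-6\right) + r{\left(8,-1 \right)} o = \left(-5\right) \left(-6\right) + \left(6 + 8 \left(-1\right)\right) \frac{7}{178} = 30 + \left(6 - 8\right) \frac{7}{178} = 30 - \frac{7}{89} = \frac{2663}{89}$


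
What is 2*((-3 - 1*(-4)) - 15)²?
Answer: 392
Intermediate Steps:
2*((-3 - 1*(-4)) - 15)² = 2*((-3 + 4) - 15)² = 2*(1 - 15)² = 2*(-14)² = 2*196 = 392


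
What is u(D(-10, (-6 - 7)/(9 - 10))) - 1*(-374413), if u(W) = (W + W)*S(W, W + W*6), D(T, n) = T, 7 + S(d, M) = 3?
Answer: 374493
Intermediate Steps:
S(d, M) = -4 (S(d, M) = -7 + 3 = -4)
u(W) = -8*W (u(W) = (W + W)*(-4) = (2*W)*(-4) = -8*W)
u(D(-10, (-6 - 7)/(9 - 10))) - 1*(-374413) = -8*(-10) - 1*(-374413) = 80 + 374413 = 374493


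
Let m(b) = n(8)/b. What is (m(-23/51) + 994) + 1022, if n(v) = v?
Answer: 45960/23 ≈ 1998.3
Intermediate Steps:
m(b) = 8/b
(m(-23/51) + 994) + 1022 = (8/((-23/51)) + 994) + 1022 = (8/((-23*1/51)) + 994) + 1022 = (8/(-23/51) + 994) + 1022 = (8*(-51/23) + 994) + 1022 = (-408/23 + 994) + 1022 = 22454/23 + 1022 = 45960/23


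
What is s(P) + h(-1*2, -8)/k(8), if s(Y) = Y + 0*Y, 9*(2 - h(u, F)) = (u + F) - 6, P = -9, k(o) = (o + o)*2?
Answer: -1279/144 ≈ -8.8819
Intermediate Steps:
k(o) = 4*o (k(o) = (2*o)*2 = 4*o)
h(u, F) = 8/3 - F/9 - u/9 (h(u, F) = 2 - ((u + F) - 6)/9 = 2 - ((F + u) - 6)/9 = 2 - (-6 + F + u)/9 = 2 + (⅔ - F/9 - u/9) = 8/3 - F/9 - u/9)
s(Y) = Y (s(Y) = Y + 0 = Y)
s(P) + h(-1*2, -8)/k(8) = -9 + (8/3 - ⅑*(-8) - (-1)*2/9)/((4*8)) = -9 + (8/3 + 8/9 - ⅑*(-2))/32 = -9 + (8/3 + 8/9 + 2/9)/32 = -9 + (1/32)*(34/9) = -9 + 17/144 = -1279/144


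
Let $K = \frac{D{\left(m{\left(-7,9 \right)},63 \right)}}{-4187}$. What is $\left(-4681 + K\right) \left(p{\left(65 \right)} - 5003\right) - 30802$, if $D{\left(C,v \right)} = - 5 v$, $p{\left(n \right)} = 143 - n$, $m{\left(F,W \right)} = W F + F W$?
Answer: $\frac{96396264626}{4187} \approx 2.3023 \cdot 10^{7}$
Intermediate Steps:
$m{\left(F,W \right)} = 2 F W$ ($m{\left(F,W \right)} = F W + F W = 2 F W$)
$K = \frac{315}{4187}$ ($K = \frac{\left(-5\right) 63}{-4187} = \left(-315\right) \left(- \frac{1}{4187}\right) = \frac{315}{4187} \approx 0.075233$)
$\left(-4681 + K\right) \left(p{\left(65 \right)} - 5003\right) - 30802 = \left(-4681 + \frac{315}{4187}\right) \left(\left(143 - 65\right) - 5003\right) - 30802 = - \frac{19599032 \left(\left(143 - 65\right) - 5003\right)}{4187} - 30802 = - \frac{19599032 \left(78 - 5003\right)}{4187} - 30802 = \left(- \frac{19599032}{4187}\right) \left(-4925\right) - 30802 = \frac{96525232600}{4187} - 30802 = \frac{96396264626}{4187}$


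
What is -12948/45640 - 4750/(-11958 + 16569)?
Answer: -69123307/52611510 ≈ -1.3138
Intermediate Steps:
-12948/45640 - 4750/(-11958 + 16569) = -12948*1/45640 - 4750/4611 = -3237/11410 - 4750*1/4611 = -3237/11410 - 4750/4611 = -69123307/52611510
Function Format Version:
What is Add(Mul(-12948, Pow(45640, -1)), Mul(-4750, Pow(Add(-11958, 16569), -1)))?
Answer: Rational(-69123307, 52611510) ≈ -1.3138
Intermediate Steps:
Add(Mul(-12948, Pow(45640, -1)), Mul(-4750, Pow(Add(-11958, 16569), -1))) = Add(Mul(-12948, Rational(1, 45640)), Mul(-4750, Pow(4611, -1))) = Add(Rational(-3237, 11410), Mul(-4750, Rational(1, 4611))) = Add(Rational(-3237, 11410), Rational(-4750, 4611)) = Rational(-69123307, 52611510)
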